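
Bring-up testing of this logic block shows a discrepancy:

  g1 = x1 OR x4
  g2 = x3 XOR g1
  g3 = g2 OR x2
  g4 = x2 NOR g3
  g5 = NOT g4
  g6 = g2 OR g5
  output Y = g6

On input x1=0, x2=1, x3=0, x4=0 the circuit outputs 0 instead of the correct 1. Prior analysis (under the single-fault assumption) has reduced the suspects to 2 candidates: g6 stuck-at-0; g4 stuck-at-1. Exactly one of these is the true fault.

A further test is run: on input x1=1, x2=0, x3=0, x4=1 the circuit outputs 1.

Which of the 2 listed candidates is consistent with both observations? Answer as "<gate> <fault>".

Evaluate each candidate on input x1=1, x2=0, x3=0, x4=1:
  g6 stuck-at-0: g1=1, g2=1, g3=1, g4=0, g5=1, g6=0 [stuck-at-0] → 0 — eliminated
  g4 stuck-at-1: g1=1, g2=1, g3=1, g4=1 [stuck-at-1], g5=0, g6=1 → 1 — matches
Only g4 stuck-at-1 reproduces the observed 1.

g4 stuck-at-1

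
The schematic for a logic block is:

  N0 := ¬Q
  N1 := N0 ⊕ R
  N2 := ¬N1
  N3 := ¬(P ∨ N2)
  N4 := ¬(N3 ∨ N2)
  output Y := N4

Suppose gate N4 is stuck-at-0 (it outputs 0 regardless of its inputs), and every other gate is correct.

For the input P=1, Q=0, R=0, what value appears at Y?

0

Propagate with N4 forced: N0=1, N1=1, N2=0, N3=0, N4=0 [stuck-at-0].
So Y = 0. (Without the fault it would be 1.)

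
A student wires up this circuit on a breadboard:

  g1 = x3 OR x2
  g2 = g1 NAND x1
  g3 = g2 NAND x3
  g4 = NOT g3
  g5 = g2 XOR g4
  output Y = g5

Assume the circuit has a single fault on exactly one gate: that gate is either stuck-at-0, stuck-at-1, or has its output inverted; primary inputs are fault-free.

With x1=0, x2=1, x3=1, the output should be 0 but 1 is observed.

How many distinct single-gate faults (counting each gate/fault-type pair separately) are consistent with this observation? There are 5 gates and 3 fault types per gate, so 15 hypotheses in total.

Fault-free: g1=1, g2=1, g3=0, g4=1, g5=0 → 0. Observed 1.
  g1: none of the 3 fault types match ✗
  g2: none of the 3 fault types match ✗
  g3: stuck-at-1, inverted output ✓; others ✗
  g4: stuck-at-0, inverted output ✓; others ✗
  g5: stuck-at-1, inverted output ✓; others ✗
Consistent faults: {g3 stuck-at-1, g3 inverted output, g4 stuck-at-0, g4 inverted output, g5 stuck-at-1, g5 inverted output} — 6 in all.

6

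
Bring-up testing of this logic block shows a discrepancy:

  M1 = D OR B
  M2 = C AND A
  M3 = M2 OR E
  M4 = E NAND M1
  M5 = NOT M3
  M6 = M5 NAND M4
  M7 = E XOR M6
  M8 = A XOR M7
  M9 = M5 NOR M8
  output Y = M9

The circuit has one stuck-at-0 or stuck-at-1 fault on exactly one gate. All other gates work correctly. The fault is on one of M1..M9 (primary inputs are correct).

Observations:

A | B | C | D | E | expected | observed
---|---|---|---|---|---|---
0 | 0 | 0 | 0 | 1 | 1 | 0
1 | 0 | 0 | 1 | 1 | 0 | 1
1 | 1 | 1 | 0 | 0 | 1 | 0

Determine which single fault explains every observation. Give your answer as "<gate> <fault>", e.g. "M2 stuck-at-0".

Fault-free values for test 1 (A=0, B=0, C=0, D=0, E=1): M1=0, M2=0, M3=1, M4=1, M5=0, M6=1, M7=0, M8=0, M9=1, giving Y=1. Observed 0.
Test 1: faults giving observed 0 are {M3 stuck-at-0, M5 stuck-at-1, M6 stuck-at-0, M7 stuck-at-1, M8 stuck-at-1, M9 stuck-at-0}.
Test 2 (A=1, B=0, C=0, D=1, E=1): fault-free M1=1, M2=0, M3=1, M4=0, M5=0, M6=1, M7=0, M8=1, M9=0 → 0; observed 1. Eliminates M3 stuck-at-0, M5 stuck-at-1, M8 stuck-at-1, M9 stuck-at-0.
Test 3 (A=1, B=1, C=1, D=0, E=0): fault-free M1=1, M2=1, M3=1, M4=1, M5=0, M6=1, M7=1, M8=0, M9=1 → 1; observed 0. Eliminates M7 stuck-at-1.
Only M6 stuck-at-0 is consistent with every test.

M6 stuck-at-0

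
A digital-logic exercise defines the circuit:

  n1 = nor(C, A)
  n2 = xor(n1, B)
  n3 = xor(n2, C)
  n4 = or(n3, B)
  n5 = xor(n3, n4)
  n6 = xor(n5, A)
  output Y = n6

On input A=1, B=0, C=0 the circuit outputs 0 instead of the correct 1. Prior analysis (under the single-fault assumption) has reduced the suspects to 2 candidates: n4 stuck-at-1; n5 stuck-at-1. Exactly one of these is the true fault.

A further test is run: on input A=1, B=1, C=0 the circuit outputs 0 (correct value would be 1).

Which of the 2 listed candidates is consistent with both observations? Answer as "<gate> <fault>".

Evaluate each candidate on input A=1, B=1, C=0:
  n4 stuck-at-1: n1=0, n2=1, n3=1, n4=1 [stuck-at-1], n5=0, n6=1 → 1 — eliminated
  n5 stuck-at-1: n1=0, n2=1, n3=1, n4=1, n5=1 [stuck-at-1], n6=0 → 0 — matches
Only n5 stuck-at-1 reproduces the observed 0.

n5 stuck-at-1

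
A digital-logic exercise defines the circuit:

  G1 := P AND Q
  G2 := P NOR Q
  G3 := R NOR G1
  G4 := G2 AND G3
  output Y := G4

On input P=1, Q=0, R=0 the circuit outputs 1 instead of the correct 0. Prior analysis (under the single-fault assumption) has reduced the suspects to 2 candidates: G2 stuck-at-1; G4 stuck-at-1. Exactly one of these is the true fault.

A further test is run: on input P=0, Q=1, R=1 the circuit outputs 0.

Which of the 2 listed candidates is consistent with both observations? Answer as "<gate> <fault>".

G2 stuck-at-1

Evaluate each candidate on input P=0, Q=1, R=1:
  G2 stuck-at-1: G1=0, G2=1 [stuck-at-1], G3=0, G4=0 → 0 — matches
  G4 stuck-at-1: G1=0, G2=0, G3=0, G4=1 [stuck-at-1] → 1 — eliminated
Only G2 stuck-at-1 reproduces the observed 0.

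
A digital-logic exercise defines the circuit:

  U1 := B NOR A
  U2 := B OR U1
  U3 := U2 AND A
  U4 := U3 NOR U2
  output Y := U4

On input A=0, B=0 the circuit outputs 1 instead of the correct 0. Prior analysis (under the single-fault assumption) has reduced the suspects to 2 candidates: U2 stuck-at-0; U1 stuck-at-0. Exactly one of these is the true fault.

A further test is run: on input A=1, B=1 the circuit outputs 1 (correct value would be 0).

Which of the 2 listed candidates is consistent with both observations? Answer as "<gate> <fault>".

U2 stuck-at-0

Evaluate each candidate on input A=1, B=1:
  U2 stuck-at-0: U1=0, U2=0 [stuck-at-0], U3=0, U4=1 → 1 — matches
  U1 stuck-at-0: U1=0 [stuck-at-0], U2=1, U3=1, U4=0 → 0 — eliminated
Only U2 stuck-at-0 reproduces the observed 1.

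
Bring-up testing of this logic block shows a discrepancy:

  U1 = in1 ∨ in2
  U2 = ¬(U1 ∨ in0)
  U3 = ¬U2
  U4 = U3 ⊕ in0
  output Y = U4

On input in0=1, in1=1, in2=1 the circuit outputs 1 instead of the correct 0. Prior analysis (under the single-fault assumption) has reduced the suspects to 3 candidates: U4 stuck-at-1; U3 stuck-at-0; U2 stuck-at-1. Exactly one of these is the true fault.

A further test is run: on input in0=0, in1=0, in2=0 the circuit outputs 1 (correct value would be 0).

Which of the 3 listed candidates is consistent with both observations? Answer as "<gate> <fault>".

Evaluate each candidate on input in0=0, in1=0, in2=0:
  U4 stuck-at-1: U1=0, U2=1, U3=0, U4=1 [stuck-at-1] → 1 — matches
  U3 stuck-at-0: U1=0, U2=1, U3=0 [stuck-at-0], U4=0 → 0 — eliminated
  U2 stuck-at-1: U1=0, U2=1 [stuck-at-1], U3=0, U4=0 → 0 — eliminated
Only U4 stuck-at-1 reproduces the observed 1.

U4 stuck-at-1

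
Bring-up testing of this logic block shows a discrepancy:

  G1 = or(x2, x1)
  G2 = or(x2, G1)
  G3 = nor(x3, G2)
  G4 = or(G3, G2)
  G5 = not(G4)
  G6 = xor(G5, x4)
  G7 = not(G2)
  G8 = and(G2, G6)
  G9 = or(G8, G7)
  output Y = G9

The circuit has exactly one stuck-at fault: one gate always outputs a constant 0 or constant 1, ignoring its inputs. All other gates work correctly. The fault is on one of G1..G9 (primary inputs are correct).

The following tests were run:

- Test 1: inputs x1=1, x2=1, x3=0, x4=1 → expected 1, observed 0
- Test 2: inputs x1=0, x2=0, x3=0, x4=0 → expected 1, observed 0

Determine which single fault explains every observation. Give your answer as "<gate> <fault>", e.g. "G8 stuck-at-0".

Fault-free values for test 1 (x1=1, x2=1, x3=0, x4=1): G1=1, G2=1, G3=0, G4=1, G5=0, G6=1, G7=0, G8=1, G9=1, giving Y=1. Observed 0.
Test 1: faults giving observed 0 are {G4 stuck-at-0, G5 stuck-at-1, G6 stuck-at-0, G8 stuck-at-0, G9 stuck-at-0}.
Test 2 (x1=0, x2=0, x3=0, x4=0): fault-free G1=0, G2=0, G3=1, G4=1, G5=0, G6=0, G7=1, G8=0, G9=1 → 1; observed 0. Eliminates G4 stuck-at-0, G5 stuck-at-1, G6 stuck-at-0, G8 stuck-at-0.
Only G9 stuck-at-0 is consistent with every test.

G9 stuck-at-0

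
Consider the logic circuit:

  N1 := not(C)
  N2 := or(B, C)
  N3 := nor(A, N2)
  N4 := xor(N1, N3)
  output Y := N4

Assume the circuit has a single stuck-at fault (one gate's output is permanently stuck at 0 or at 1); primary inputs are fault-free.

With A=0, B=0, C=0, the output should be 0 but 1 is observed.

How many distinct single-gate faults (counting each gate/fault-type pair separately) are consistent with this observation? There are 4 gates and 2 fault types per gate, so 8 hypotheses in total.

Fault-free: N1=1, N2=0, N3=1, N4=0 → 0. Observed 1.
  N1 stuck-at-0: output 1 ✓
  N1 stuck-at-1: output 0 ✗
  N2 stuck-at-0: output 0 ✗
  N2 stuck-at-1: output 1 ✓
  N3 stuck-at-0: output 1 ✓
  N3 stuck-at-1: output 0 ✗
  N4 stuck-at-0: output 0 ✗
  N4 stuck-at-1: output 1 ✓
Consistent faults: {N1 stuck-at-0, N2 stuck-at-1, N3 stuck-at-0, N4 stuck-at-1} — 4 in all.

4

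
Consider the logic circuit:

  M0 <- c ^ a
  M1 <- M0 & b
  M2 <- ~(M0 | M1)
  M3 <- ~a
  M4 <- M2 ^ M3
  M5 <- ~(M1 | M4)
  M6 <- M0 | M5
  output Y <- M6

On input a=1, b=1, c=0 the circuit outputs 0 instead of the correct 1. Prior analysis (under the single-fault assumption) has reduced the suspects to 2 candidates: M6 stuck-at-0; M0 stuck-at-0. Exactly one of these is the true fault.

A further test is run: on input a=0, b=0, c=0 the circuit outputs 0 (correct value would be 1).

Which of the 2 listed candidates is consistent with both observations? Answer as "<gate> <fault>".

M6 stuck-at-0

Evaluate each candidate on input a=0, b=0, c=0:
  M6 stuck-at-0: M0=0, M1=0, M2=1, M3=1, M4=0, M5=1, M6=0 [stuck-at-0] → 0 — matches
  M0 stuck-at-0: M0=0 [stuck-at-0], M1=0, M2=1, M3=1, M4=0, M5=1, M6=1 → 1 — eliminated
Only M6 stuck-at-0 reproduces the observed 0.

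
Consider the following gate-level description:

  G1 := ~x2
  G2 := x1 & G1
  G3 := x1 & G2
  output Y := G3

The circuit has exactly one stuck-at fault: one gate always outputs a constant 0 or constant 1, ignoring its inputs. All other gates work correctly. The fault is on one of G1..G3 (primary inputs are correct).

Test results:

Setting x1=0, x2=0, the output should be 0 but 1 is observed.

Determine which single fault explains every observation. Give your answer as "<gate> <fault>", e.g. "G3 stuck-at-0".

G3 stuck-at-1

Fault-free values for test 1 (x1=0, x2=0): G1=1, G2=0, G3=0, giving Y=0. Observed 1.
Test 1: faults giving observed 1 are {G3 stuck-at-1}.
Only G3 stuck-at-1 is consistent with every test.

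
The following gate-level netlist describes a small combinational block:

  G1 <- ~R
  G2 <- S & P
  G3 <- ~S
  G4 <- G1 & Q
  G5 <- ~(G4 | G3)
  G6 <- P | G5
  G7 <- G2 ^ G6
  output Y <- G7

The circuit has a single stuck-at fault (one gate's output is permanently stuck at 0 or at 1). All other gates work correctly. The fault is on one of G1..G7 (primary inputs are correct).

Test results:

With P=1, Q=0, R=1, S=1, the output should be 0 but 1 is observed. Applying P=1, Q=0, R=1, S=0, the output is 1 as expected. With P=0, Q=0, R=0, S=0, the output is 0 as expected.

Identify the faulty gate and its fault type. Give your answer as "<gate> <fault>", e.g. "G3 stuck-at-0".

Fault-free values for test 1 (P=1, Q=0, R=1, S=1): G1=0, G2=1, G3=0, G4=0, G5=1, G6=1, G7=0, giving Y=0. Observed 1.
Test 1: faults giving observed 1 are {G2 stuck-at-0, G6 stuck-at-0, G7 stuck-at-1}.
Test 2 (P=1, Q=0, R=1, S=0): fault-free G1=0, G2=0, G3=1, G4=0, G5=0, G6=1, G7=1 → 1; observed 1. Eliminates G6 stuck-at-0.
Test 3 (P=0, Q=0, R=0, S=0): fault-free G1=1, G2=0, G3=1, G4=0, G5=0, G6=0, G7=0 → 0; observed 0. Eliminates G7 stuck-at-1.
Only G2 stuck-at-0 is consistent with every test.

G2 stuck-at-0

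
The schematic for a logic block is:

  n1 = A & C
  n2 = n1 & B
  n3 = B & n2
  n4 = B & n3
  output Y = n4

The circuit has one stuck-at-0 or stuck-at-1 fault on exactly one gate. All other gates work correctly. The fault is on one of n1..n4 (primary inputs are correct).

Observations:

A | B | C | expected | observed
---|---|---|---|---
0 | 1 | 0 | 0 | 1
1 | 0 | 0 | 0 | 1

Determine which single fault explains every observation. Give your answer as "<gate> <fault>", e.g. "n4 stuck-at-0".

n4 stuck-at-1

Fault-free values for test 1 (A=0, B=1, C=0): n1=0, n2=0, n3=0, n4=0, giving Y=0. Observed 1.
Test 1: faults giving observed 1 are {n1 stuck-at-1, n2 stuck-at-1, n3 stuck-at-1, n4 stuck-at-1}.
Test 2 (A=1, B=0, C=0): fault-free n1=0, n2=0, n3=0, n4=0 → 0; observed 1. Eliminates n1 stuck-at-1, n2 stuck-at-1, n3 stuck-at-1.
Only n4 stuck-at-1 is consistent with every test.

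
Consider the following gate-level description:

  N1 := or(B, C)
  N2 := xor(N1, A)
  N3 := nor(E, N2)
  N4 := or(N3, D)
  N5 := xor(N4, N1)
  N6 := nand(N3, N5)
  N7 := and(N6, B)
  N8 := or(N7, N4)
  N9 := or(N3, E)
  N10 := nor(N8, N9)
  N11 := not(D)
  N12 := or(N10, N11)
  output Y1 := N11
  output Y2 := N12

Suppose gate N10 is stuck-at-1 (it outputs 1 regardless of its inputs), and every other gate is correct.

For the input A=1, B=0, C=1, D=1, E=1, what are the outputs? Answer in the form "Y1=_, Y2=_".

Propagate with N10 forced: N1=1, N2=0, N3=0, N4=1, N5=0, N6=1, N7=0, N8=1, N9=1, N10=1 [stuck-at-1], N11=0, N12=1.
So the outputs are Y1=0, Y2=1. (Without the fault they would be Y1=0, Y2=0.)

Y1=0, Y2=1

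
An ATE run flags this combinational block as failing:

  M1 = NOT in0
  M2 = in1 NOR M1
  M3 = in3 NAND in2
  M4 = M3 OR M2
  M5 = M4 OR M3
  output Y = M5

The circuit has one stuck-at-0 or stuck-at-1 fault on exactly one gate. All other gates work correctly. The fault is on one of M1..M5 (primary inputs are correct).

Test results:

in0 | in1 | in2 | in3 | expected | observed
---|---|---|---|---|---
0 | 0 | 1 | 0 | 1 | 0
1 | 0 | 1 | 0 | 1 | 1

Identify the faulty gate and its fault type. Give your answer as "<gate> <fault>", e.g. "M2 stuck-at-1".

M3 stuck-at-0

Fault-free values for test 1 (in0=0, in1=0, in2=1, in3=0): M1=1, M2=0, M3=1, M4=1, M5=1, giving Y=1. Observed 0.
Test 1: faults giving observed 0 are {M3 stuck-at-0, M5 stuck-at-0}.
Test 2 (in0=1, in1=0, in2=1, in3=0): fault-free M1=0, M2=1, M3=1, M4=1, M5=1 → 1; observed 1. Eliminates M5 stuck-at-0.
Only M3 stuck-at-0 is consistent with every test.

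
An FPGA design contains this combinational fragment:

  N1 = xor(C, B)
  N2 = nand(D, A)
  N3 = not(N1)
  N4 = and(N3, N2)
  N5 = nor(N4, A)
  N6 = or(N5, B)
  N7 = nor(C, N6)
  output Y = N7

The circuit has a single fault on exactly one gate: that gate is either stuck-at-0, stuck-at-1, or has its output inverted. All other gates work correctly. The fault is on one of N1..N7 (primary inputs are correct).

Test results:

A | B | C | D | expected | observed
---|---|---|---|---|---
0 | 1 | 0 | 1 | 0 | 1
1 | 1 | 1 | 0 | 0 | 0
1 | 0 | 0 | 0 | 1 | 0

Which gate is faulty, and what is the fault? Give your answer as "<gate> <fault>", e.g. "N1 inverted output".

N6 inverted output

Fault-free values for test 1 (A=0, B=1, C=0, D=1): N1=1, N2=1, N3=0, N4=0, N5=1, N6=1, N7=0, giving Y=0. Observed 1.
Test 1: faults giving observed 1 are {N6 stuck-at-0, N6 inverted output, N7 stuck-at-1, N7 inverted output}.
Test 2 (A=1, B=1, C=1, D=0): fault-free N1=0, N2=1, N3=1, N4=1, N5=0, N6=1, N7=0 → 0; observed 0. Eliminates N7 stuck-at-1, N7 inverted output.
Test 3 (A=1, B=0, C=0, D=0): fault-free N1=0, N2=1, N3=1, N4=1, N5=0, N6=0, N7=1 → 1; observed 0. Eliminates N6 stuck-at-0.
Only N6 inverted output is consistent with every test.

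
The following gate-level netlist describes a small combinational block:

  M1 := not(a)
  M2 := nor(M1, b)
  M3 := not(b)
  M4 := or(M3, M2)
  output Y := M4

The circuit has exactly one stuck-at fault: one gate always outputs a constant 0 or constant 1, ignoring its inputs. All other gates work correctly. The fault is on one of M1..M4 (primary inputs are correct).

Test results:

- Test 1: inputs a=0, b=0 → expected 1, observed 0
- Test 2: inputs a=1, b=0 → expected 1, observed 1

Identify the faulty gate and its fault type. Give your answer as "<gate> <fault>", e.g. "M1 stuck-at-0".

M3 stuck-at-0

Fault-free values for test 1 (a=0, b=0): M1=1, M2=0, M3=1, M4=1, giving Y=1. Observed 0.
Test 1: faults giving observed 0 are {M3 stuck-at-0, M4 stuck-at-0}.
Test 2 (a=1, b=0): fault-free M1=0, M2=1, M3=1, M4=1 → 1; observed 1. Eliminates M4 stuck-at-0.
Only M3 stuck-at-0 is consistent with every test.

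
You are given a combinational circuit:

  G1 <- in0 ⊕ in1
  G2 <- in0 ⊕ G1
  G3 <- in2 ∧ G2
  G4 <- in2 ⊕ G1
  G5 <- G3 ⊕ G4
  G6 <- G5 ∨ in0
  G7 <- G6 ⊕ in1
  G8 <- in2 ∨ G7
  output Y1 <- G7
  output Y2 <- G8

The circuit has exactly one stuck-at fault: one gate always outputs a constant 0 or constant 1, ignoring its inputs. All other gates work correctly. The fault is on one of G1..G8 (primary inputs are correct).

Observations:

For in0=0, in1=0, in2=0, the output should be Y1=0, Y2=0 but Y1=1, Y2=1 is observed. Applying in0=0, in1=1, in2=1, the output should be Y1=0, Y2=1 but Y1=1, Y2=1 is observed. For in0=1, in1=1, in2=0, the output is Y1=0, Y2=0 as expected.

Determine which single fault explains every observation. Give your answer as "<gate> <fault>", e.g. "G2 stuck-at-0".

Fault-free values for test 1 (in0=0, in1=0, in2=0): G1=0, G2=0, G3=0, G4=0, G5=0, G6=0, G7=0, G8=0, giving Y1=0, Y2=0. Observed Y1=1, Y2=1.
Test 1: faults giving observed Y1=1, Y2=1 are {G1 stuck-at-1, G3 stuck-at-1, G4 stuck-at-1, G5 stuck-at-1, G6 stuck-at-1, G7 stuck-at-1}.
Test 2 (in0=0, in1=1, in2=1): fault-free G1=1, G2=1, G3=1, G4=0, G5=1, G6=1, G7=0, G8=1 → Y1=0, Y2=1; observed Y1=1, Y2=1. Eliminates G1 stuck-at-1, G3 stuck-at-1, G5 stuck-at-1, G6 stuck-at-1.
Test 3 (in0=1, in1=1, in2=0): fault-free G1=0, G2=1, G3=0, G4=0, G5=0, G6=1, G7=0, G8=0 → Y1=0, Y2=0; observed Y1=0, Y2=0. Eliminates G7 stuck-at-1.
Only G4 stuck-at-1 is consistent with every test.

G4 stuck-at-1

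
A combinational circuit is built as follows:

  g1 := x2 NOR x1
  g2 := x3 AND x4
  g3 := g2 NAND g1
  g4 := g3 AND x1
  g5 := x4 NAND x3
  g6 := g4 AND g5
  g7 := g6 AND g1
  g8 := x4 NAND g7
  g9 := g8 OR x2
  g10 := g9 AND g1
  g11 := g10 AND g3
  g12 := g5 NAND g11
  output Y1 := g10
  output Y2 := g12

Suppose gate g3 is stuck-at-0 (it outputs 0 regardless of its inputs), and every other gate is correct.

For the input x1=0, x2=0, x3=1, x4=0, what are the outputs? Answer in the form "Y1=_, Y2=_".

Propagate with g3 forced: g1=1, g2=0, g3=0 [stuck-at-0], g4=0, g5=1, g6=0, g7=0, g8=1, g9=1, g10=1, g11=0, g12=1.
So the outputs are Y1=1, Y2=1. (Without the fault they would be Y1=1, Y2=0.)

Y1=1, Y2=1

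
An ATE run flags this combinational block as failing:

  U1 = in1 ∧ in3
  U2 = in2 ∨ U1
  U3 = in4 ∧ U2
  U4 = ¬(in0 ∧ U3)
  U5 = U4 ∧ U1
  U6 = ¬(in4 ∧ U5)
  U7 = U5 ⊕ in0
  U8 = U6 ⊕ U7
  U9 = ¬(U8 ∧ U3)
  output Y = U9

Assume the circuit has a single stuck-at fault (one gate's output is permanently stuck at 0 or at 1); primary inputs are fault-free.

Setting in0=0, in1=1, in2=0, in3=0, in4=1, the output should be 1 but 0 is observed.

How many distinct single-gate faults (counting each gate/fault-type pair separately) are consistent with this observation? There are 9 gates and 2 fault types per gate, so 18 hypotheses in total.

Fault-free: U1=0, U2=0, U3=0, U4=1, U5=0, U6=1, U7=0, U8=1, U9=1 → 1. Observed 0.
  U1: stuck-at-1 ✓; others ✗
  U2: stuck-at-1 ✓; others ✗
  U3: stuck-at-1 ✓; others ✗
  U4: none of the 2 fault types match ✗
  U5: none of the 2 fault types match ✗
  U6: none of the 2 fault types match ✗
  U7: none of the 2 fault types match ✗
  U8: none of the 2 fault types match ✗
  U9: stuck-at-0 ✓; others ✗
Consistent faults: {U1 stuck-at-1, U2 stuck-at-1, U3 stuck-at-1, U9 stuck-at-0} — 4 in all.

4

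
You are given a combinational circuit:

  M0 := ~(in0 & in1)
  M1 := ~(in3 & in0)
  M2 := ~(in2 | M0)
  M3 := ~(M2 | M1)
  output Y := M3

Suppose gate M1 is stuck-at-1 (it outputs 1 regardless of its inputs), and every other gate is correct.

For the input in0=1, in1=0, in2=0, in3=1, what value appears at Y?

Propagate with M1 forced: M0=1, M1=1 [stuck-at-1], M2=0, M3=0.
So Y = 0. (Without the fault it would be 1.)

0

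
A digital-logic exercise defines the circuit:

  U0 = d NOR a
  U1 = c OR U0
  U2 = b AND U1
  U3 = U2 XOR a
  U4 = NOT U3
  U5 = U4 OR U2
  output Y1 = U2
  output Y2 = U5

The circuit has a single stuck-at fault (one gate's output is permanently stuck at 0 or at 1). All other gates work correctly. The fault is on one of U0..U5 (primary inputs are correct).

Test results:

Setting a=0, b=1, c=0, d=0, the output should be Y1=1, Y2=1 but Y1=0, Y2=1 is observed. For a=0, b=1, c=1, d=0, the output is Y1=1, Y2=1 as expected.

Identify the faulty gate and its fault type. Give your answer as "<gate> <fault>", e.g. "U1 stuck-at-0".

U0 stuck-at-0

Fault-free values for test 1 (a=0, b=1, c=0, d=0): U0=1, U1=1, U2=1, U3=1, U4=0, U5=1, giving Y1=1, Y2=1. Observed Y1=0, Y2=1.
Test 1: faults giving observed Y1=0, Y2=1 are {U0 stuck-at-0, U1 stuck-at-0, U2 stuck-at-0}.
Test 2 (a=0, b=1, c=1, d=0): fault-free U0=1, U1=1, U2=1, U3=1, U4=0, U5=1 → Y1=1, Y2=1; observed Y1=1, Y2=1. Eliminates U1 stuck-at-0, U2 stuck-at-0.
Only U0 stuck-at-0 is consistent with every test.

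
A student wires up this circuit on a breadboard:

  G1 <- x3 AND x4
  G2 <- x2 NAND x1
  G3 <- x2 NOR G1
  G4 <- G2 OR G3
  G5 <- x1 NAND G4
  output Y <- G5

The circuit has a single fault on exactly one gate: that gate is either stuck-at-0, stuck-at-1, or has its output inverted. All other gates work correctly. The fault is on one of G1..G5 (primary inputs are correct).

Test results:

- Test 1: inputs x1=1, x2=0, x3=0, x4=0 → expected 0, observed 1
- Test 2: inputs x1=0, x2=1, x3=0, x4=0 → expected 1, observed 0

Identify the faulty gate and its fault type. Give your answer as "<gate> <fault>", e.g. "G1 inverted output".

G5 inverted output

Fault-free values for test 1 (x1=1, x2=0, x3=0, x4=0): G1=0, G2=1, G3=1, G4=1, G5=0, giving Y=0. Observed 1.
Test 1: faults giving observed 1 are {G4 stuck-at-0, G4 inverted output, G5 stuck-at-1, G5 inverted output}.
Test 2 (x1=0, x2=1, x3=0, x4=0): fault-free G1=0, G2=1, G3=0, G4=1, G5=1 → 1; observed 0. Eliminates G4 stuck-at-0, G4 inverted output, G5 stuck-at-1.
Only G5 inverted output is consistent with every test.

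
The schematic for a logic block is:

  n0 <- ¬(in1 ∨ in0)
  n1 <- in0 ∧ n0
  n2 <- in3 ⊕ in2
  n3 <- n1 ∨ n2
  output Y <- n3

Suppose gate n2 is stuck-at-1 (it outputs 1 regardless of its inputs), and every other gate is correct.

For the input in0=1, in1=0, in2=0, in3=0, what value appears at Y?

1

Propagate with n2 forced: n0=0, n1=0, n2=1 [stuck-at-1], n3=1.
So Y = 1. (Without the fault it would be 0.)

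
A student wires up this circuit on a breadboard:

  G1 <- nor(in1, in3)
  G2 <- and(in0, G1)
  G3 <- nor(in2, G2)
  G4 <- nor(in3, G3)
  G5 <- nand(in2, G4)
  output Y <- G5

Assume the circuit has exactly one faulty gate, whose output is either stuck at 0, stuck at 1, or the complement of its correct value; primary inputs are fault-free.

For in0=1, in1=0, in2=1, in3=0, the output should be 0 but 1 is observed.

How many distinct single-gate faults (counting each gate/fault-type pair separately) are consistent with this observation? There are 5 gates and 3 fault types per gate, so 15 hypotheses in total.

6

Fault-free: G1=1, G2=1, G3=0, G4=1, G5=0 → 0. Observed 1.
  G1: none of the 3 fault types match ✗
  G2: none of the 3 fault types match ✗
  G3: stuck-at-1, inverted output ✓; others ✗
  G4: stuck-at-0, inverted output ✓; others ✗
  G5: stuck-at-1, inverted output ✓; others ✗
Consistent faults: {G3 stuck-at-1, G3 inverted output, G4 stuck-at-0, G4 inverted output, G5 stuck-at-1, G5 inverted output} — 6 in all.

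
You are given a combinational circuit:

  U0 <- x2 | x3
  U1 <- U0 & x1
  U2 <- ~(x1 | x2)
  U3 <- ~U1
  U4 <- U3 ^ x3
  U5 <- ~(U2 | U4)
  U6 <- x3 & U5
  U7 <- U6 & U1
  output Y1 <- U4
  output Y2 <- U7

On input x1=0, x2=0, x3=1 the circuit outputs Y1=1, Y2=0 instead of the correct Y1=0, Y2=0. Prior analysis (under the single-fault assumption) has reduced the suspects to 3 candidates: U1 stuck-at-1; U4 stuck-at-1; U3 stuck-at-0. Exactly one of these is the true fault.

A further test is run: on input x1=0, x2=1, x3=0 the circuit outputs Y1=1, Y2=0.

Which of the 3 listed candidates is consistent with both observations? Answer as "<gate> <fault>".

Evaluate each candidate on input x1=0, x2=1, x3=0:
  U1 stuck-at-1: U0=1, U1=1 [stuck-at-1], U2=0, U3=0, U4=0, U5=1, U6=0, U7=0 → Y1=0, Y2=0 — eliminated
  U4 stuck-at-1: U0=1, U1=0, U2=0, U3=1, U4=1 [stuck-at-1], U5=0, U6=0, U7=0 → Y1=1, Y2=0 — matches
  U3 stuck-at-0: U0=1, U1=0, U2=0, U3=0 [stuck-at-0], U4=0, U5=1, U6=0, U7=0 → Y1=0, Y2=0 — eliminated
Only U4 stuck-at-1 reproduces the observed Y1=1, Y2=0.

U4 stuck-at-1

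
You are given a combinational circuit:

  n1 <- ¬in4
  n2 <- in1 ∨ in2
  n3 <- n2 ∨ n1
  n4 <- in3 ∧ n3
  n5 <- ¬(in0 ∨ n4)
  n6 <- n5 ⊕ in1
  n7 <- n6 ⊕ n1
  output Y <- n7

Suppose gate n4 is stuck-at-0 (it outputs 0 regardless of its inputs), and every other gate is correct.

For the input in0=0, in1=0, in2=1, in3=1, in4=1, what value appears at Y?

1

Propagate with n4 forced: n1=0, n2=1, n3=1, n4=0 [stuck-at-0], n5=1, n6=1, n7=1.
So Y = 1. (Without the fault it would be 0.)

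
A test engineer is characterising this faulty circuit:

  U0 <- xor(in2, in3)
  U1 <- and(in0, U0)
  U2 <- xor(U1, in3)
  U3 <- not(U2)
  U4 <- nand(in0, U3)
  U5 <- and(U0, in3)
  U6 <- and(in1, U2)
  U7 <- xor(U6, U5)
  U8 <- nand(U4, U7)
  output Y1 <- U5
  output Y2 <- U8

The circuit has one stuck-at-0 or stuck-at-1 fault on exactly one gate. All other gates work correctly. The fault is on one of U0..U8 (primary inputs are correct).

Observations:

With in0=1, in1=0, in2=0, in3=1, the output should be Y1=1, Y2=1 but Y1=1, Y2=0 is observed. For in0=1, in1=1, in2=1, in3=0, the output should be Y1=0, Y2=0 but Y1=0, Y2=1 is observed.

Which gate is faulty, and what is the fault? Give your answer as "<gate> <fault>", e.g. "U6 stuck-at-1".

U1 stuck-at-0

Fault-free values for test 1 (in0=1, in1=0, in2=0, in3=1): U0=1, U1=1, U2=0, U3=1, U4=0, U5=1, U6=0, U7=1, U8=1, giving Y1=1, Y2=1. Observed Y1=1, Y2=0.
Test 1: faults giving observed Y1=1, Y2=0 are {U1 stuck-at-0, U2 stuck-at-1, U3 stuck-at-0, U4 stuck-at-1, U8 stuck-at-0}.
Test 2 (in0=1, in1=1, in2=1, in3=0): fault-free U0=1, U1=1, U2=1, U3=0, U4=1, U5=0, U6=1, U7=1, U8=0 → Y1=0, Y2=0; observed Y1=0, Y2=1. Eliminates U2 stuck-at-1, U3 stuck-at-0, U4 stuck-at-1, U8 stuck-at-0.
Only U1 stuck-at-0 is consistent with every test.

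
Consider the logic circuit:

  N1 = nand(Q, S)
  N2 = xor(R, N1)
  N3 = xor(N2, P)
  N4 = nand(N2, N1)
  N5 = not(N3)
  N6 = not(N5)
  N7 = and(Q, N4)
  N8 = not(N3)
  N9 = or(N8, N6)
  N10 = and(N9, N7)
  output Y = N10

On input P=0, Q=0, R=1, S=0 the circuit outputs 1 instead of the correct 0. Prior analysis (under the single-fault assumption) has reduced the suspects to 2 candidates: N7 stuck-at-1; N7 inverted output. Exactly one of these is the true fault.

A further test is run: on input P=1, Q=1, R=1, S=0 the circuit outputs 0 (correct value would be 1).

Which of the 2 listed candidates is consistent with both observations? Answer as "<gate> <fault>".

N7 inverted output

Evaluate each candidate on input P=1, Q=1, R=1, S=0:
  N7 stuck-at-1: N1=1, N2=0, N3=1, N4=1, N5=0, N6=1, N7=1 [stuck-at-1], N8=0, N9=1, N10=1 → 1 — eliminated
  N7 inverted output: N1=1, N2=0, N3=1, N4=1, N5=0, N6=1, N7=0 [inverted output], N8=0, N9=1, N10=0 → 0 — matches
Only N7 inverted output reproduces the observed 0.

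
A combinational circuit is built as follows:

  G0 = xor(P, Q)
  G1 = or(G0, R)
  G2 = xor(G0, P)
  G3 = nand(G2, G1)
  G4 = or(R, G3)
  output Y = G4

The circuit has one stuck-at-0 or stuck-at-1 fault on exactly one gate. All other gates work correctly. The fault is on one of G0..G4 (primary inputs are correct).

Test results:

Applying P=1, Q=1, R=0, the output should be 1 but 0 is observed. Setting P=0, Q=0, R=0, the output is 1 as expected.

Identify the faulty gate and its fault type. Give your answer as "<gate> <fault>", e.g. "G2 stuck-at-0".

G1 stuck-at-1

Fault-free values for test 1 (P=1, Q=1, R=0): G0=0, G1=0, G2=1, G3=1, G4=1, giving Y=1. Observed 0.
Test 1: faults giving observed 0 are {G1 stuck-at-1, G3 stuck-at-0, G4 stuck-at-0}.
Test 2 (P=0, Q=0, R=0): fault-free G0=0, G1=0, G2=0, G3=1, G4=1 → 1; observed 1. Eliminates G3 stuck-at-0, G4 stuck-at-0.
Only G1 stuck-at-1 is consistent with every test.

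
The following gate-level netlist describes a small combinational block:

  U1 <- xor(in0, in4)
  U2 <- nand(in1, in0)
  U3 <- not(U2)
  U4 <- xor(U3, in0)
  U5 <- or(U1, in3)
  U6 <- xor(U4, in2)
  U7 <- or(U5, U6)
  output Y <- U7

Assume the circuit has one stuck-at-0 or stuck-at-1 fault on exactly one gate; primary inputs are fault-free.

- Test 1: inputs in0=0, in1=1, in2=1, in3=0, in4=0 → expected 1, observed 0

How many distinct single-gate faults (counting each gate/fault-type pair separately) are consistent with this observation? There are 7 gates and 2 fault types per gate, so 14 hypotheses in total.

5

Fault-free: U1=0, U2=1, U3=0, U4=0, U5=0, U6=1, U7=1 → 1. Observed 0.
  U1 stuck-at-0: output 1 ✗
  U1 stuck-at-1: output 1 ✗
  U2 stuck-at-0: output 0 ✓
  U2 stuck-at-1: output 1 ✗
  U3 stuck-at-0: output 1 ✗
  U3 stuck-at-1: output 0 ✓
  U4 stuck-at-0: output 1 ✗
  U4 stuck-at-1: output 0 ✓
  U5 stuck-at-0: output 1 ✗
  U5 stuck-at-1: output 1 ✗
  U6 stuck-at-0: output 0 ✓
  U6 stuck-at-1: output 1 ✗
  U7 stuck-at-0: output 0 ✓
  U7 stuck-at-1: output 1 ✗
Consistent faults: {U2 stuck-at-0, U3 stuck-at-1, U4 stuck-at-1, U6 stuck-at-0, U7 stuck-at-0} — 5 in all.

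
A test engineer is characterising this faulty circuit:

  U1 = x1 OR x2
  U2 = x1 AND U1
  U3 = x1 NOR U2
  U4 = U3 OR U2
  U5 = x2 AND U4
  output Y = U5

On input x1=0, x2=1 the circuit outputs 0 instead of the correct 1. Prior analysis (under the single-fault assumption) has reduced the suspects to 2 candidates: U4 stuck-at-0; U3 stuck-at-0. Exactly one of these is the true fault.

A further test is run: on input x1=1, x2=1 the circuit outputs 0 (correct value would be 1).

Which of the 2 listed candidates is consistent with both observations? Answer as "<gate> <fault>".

U4 stuck-at-0

Evaluate each candidate on input x1=1, x2=1:
  U4 stuck-at-0: U1=1, U2=1, U3=0, U4=0 [stuck-at-0], U5=0 → 0 — matches
  U3 stuck-at-0: U1=1, U2=1, U3=0 [stuck-at-0], U4=1, U5=1 → 1 — eliminated
Only U4 stuck-at-0 reproduces the observed 0.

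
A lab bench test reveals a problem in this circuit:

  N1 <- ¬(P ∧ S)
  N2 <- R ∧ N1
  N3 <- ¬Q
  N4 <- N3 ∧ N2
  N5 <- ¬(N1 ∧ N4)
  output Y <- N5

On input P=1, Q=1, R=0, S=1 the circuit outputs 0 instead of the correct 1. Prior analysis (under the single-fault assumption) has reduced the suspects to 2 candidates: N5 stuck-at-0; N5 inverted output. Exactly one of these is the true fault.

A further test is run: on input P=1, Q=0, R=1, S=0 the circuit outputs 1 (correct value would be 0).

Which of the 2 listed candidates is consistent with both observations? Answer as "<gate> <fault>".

N5 inverted output

Evaluate each candidate on input P=1, Q=0, R=1, S=0:
  N5 stuck-at-0: N1=1, N2=1, N3=1, N4=1, N5=0 [stuck-at-0] → 0 — eliminated
  N5 inverted output: N1=1, N2=1, N3=1, N4=1, N5=1 [inverted output] → 1 — matches
Only N5 inverted output reproduces the observed 1.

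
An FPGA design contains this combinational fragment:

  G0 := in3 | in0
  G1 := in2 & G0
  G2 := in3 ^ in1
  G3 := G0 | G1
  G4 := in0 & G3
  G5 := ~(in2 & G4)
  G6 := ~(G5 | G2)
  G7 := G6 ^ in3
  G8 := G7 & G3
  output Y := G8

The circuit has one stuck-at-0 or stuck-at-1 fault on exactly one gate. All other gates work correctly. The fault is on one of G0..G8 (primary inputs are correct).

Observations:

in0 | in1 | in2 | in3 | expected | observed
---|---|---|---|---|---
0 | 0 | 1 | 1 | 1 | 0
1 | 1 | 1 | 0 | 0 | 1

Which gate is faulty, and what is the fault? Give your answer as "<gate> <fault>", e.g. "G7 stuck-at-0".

G6 stuck-at-1

Fault-free values for test 1 (in0=0, in1=0, in2=1, in3=1): G0=1, G1=1, G2=1, G3=1, G4=0, G5=1, G6=0, G7=1, G8=1, giving Y=1. Observed 0.
Test 1: faults giving observed 0 are {G0 stuck-at-0, G3 stuck-at-0, G6 stuck-at-1, G7 stuck-at-0, G8 stuck-at-0}.
Test 2 (in0=1, in1=1, in2=1, in3=0): fault-free G0=1, G1=1, G2=1, G3=1, G4=1, G5=0, G6=0, G7=0, G8=0 → 0; observed 1. Eliminates G0 stuck-at-0, G3 stuck-at-0, G7 stuck-at-0, G8 stuck-at-0.
Only G6 stuck-at-1 is consistent with every test.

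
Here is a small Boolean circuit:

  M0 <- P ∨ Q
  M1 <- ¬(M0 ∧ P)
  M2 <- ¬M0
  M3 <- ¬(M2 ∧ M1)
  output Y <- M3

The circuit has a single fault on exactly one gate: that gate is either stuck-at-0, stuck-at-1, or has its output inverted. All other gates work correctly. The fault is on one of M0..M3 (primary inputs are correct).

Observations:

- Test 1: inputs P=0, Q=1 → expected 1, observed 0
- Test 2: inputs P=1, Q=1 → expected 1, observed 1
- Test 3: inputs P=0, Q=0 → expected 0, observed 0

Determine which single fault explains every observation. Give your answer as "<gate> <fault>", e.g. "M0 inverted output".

Fault-free values for test 1 (P=0, Q=1): M0=1, M1=1, M2=0, M3=1, giving Y=1. Observed 0.
Test 1: faults giving observed 0 are {M0 stuck-at-0, M0 inverted output, M2 stuck-at-1, M2 inverted output, M3 stuck-at-0, M3 inverted output}.
Test 2 (P=1, Q=1): fault-free M0=1, M1=0, M2=0, M3=1 → 1; observed 1. Eliminates M0 stuck-at-0, M0 inverted output, M3 stuck-at-0, M3 inverted output.
Test 3 (P=0, Q=0): fault-free M0=0, M1=1, M2=1, M3=0 → 0; observed 0. Eliminates M2 inverted output.
Only M2 stuck-at-1 is consistent with every test.

M2 stuck-at-1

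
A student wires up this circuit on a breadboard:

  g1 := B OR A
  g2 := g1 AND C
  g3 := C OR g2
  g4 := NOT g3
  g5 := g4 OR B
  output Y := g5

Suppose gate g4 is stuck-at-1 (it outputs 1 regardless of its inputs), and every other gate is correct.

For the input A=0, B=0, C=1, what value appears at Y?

1

Propagate with g4 forced: g1=0, g2=0, g3=1, g4=1 [stuck-at-1], g5=1.
So Y = 1. (Without the fault it would be 0.)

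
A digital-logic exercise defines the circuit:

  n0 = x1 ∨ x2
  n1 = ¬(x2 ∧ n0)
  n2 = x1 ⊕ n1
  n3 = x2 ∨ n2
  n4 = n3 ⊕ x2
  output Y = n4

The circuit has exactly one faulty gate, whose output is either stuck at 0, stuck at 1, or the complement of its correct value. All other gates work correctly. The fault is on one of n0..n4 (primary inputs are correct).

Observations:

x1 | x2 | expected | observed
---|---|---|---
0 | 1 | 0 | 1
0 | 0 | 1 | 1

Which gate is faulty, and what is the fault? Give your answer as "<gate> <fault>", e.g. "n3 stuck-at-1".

n4 stuck-at-1

Fault-free values for test 1 (x1=0, x2=1): n0=1, n1=0, n2=0, n3=1, n4=0, giving Y=0. Observed 1.
Test 1: faults giving observed 1 are {n3 stuck-at-0, n3 inverted output, n4 stuck-at-1, n4 inverted output}.
Test 2 (x1=0, x2=0): fault-free n0=0, n1=1, n2=1, n3=1, n4=1 → 1; observed 1. Eliminates n3 stuck-at-0, n3 inverted output, n4 inverted output.
Only n4 stuck-at-1 is consistent with every test.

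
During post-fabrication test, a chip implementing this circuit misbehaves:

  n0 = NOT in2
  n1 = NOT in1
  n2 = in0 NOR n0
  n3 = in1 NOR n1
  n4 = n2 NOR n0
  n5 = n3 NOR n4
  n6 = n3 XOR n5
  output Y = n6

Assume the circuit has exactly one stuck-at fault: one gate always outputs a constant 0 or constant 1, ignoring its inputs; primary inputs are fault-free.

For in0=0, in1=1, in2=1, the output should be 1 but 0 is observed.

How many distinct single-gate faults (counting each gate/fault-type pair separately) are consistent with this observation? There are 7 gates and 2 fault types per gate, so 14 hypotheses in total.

Fault-free: n0=0, n1=0, n2=1, n3=0, n4=0, n5=1, n6=1 → 1. Observed 0.
  n0 stuck-at-0: output 1 ✗
  n0 stuck-at-1: output 1 ✗
  n1 stuck-at-0: output 1 ✗
  n1 stuck-at-1: output 1 ✗
  n2 stuck-at-0: output 0 ✓
  n2 stuck-at-1: output 1 ✗
  n3 stuck-at-0: output 1 ✗
  n3 stuck-at-1: output 1 ✗
  n4 stuck-at-0: output 1 ✗
  n4 stuck-at-1: output 0 ✓
  n5 stuck-at-0: output 0 ✓
  n5 stuck-at-1: output 1 ✗
  n6 stuck-at-0: output 0 ✓
  n6 stuck-at-1: output 1 ✗
Consistent faults: {n2 stuck-at-0, n4 stuck-at-1, n5 stuck-at-0, n6 stuck-at-0} — 4 in all.

4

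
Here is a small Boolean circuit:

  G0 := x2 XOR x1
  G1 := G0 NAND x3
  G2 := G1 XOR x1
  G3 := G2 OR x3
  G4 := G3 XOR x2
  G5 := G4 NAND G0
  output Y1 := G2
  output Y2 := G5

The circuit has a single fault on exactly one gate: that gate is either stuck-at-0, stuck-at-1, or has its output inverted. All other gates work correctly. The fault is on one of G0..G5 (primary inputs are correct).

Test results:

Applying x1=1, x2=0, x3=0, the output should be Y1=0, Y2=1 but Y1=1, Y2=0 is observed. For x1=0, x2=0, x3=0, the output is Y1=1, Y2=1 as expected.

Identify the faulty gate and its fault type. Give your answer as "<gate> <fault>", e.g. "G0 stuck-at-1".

G2 stuck-at-1

Fault-free values for test 1 (x1=1, x2=0, x3=0): G0=1, G1=1, G2=0, G3=0, G4=0, G5=1, giving Y1=0, Y2=1. Observed Y1=1, Y2=0.
Test 1: faults giving observed Y1=1, Y2=0 are {G1 stuck-at-0, G1 inverted output, G2 stuck-at-1, G2 inverted output}.
Test 2 (x1=0, x2=0, x3=0): fault-free G0=0, G1=1, G2=1, G3=1, G4=1, G5=1 → Y1=1, Y2=1; observed Y1=1, Y2=1. Eliminates G1 stuck-at-0, G1 inverted output, G2 inverted output.
Only G2 stuck-at-1 is consistent with every test.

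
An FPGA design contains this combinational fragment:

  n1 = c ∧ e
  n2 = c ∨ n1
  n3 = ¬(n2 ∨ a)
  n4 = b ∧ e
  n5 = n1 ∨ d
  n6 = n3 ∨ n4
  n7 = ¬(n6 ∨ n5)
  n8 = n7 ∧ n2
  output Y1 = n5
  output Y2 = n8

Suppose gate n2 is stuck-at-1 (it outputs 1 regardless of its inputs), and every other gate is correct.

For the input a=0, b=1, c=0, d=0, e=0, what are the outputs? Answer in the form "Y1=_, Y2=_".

Y1=0, Y2=1

Propagate with n2 forced: n1=0, n2=1 [stuck-at-1], n3=0, n4=0, n5=0, n6=0, n7=1, n8=1.
So the outputs are Y1=0, Y2=1. (Without the fault they would be Y1=0, Y2=0.)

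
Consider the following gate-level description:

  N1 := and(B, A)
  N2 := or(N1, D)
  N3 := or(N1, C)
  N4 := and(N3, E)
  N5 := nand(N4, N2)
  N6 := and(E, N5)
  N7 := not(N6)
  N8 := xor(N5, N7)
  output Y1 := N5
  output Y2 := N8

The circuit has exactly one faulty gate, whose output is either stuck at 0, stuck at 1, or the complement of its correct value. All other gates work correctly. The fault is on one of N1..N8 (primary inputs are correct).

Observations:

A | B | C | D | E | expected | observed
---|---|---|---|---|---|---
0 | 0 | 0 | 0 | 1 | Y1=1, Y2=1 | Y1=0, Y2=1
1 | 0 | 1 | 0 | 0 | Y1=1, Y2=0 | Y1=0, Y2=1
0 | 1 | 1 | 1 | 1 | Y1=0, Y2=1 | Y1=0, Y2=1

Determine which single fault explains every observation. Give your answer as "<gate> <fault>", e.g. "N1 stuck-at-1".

Fault-free values for test 1 (A=0, B=0, C=0, D=0, E=1): N1=0, N2=0, N3=0, N4=0, N5=1, N6=1, N7=0, N8=1, giving Y1=1, Y2=1. Observed Y1=0, Y2=1.
Test 1: faults giving observed Y1=0, Y2=1 are {N1 stuck-at-1, N1 inverted output, N5 stuck-at-0, N5 inverted output}.
Test 2 (A=1, B=0, C=1, D=0, E=0): fault-free N1=0, N2=0, N3=1, N4=0, N5=1, N6=0, N7=1, N8=0 → Y1=1, Y2=0; observed Y1=0, Y2=1. Eliminates N1 stuck-at-1, N1 inverted output.
Test 3 (A=0, B=1, C=1, D=1, E=1): fault-free N1=0, N2=1, N3=1, N4=1, N5=0, N6=0, N7=1, N8=1 → Y1=0, Y2=1; observed Y1=0, Y2=1. Eliminates N5 inverted output.
Only N5 stuck-at-0 is consistent with every test.

N5 stuck-at-0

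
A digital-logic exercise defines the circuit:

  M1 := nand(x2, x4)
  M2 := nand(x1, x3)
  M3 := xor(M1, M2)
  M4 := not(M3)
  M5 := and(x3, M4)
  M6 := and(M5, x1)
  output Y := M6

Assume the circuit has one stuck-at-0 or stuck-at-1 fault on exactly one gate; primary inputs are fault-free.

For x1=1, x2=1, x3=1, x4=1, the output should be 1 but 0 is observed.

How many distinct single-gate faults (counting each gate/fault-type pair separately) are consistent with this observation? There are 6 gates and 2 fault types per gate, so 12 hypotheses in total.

6

Fault-free: M1=0, M2=0, M3=0, M4=1, M5=1, M6=1 → 1. Observed 0.
  M1 stuck-at-0: output 1 ✗
  M1 stuck-at-1: output 0 ✓
  M2 stuck-at-0: output 1 ✗
  M2 stuck-at-1: output 0 ✓
  M3 stuck-at-0: output 1 ✗
  M3 stuck-at-1: output 0 ✓
  M4 stuck-at-0: output 0 ✓
  M4 stuck-at-1: output 1 ✗
  M5 stuck-at-0: output 0 ✓
  M5 stuck-at-1: output 1 ✗
  M6 stuck-at-0: output 0 ✓
  M6 stuck-at-1: output 1 ✗
Consistent faults: {M1 stuck-at-1, M2 stuck-at-1, M3 stuck-at-1, M4 stuck-at-0, M5 stuck-at-0, M6 stuck-at-0} — 6 in all.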